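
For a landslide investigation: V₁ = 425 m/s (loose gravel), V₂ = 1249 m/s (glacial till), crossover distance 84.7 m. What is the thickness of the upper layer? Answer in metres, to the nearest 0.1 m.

x_cross = 2h·√((V₂+V₁)/(V₂−V₁)) → h = x_cross / (2·√((V₂+V₁)/(V₂−V₁))).
√((V₂+V₁)/(V₂−V₁)) = √((1249+425)/(1249−425)) = 1.4253.
h = 84.7 / (2·1.4253) = 29.71 m.

29.7 m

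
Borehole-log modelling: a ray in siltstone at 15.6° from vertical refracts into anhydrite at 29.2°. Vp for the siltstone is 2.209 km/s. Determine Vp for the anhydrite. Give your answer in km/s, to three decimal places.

Snell's law: sin 15.6°/V₁ = sin 29.2°/V₂.
V₂ = V₁·sin 29.2°/sin 15.6° = 2.209 × 1.8141 = 4.007 km/s.

4.007 km/s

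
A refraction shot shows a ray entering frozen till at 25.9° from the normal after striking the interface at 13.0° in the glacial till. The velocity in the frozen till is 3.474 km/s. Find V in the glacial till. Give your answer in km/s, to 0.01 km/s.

1.79 km/s

sin 13.0° = 0.2250; sin 25.9° = 0.4368.
V₁ = V₂·(sin θ₁/sin θ₂) = 3.474·(0.2250/0.4368) = 1.79 km/s.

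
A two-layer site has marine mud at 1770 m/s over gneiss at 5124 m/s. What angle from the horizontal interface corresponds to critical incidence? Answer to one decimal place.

At critical incidence the refracted ray runs along the interface (θ₂ = 90°), so sin θ_c = V₁/V₂.
θ_c = arcsin(1770/5124) = arcsin 0.3454 = 20.21°.
Measured from the interface: 90° − 20.21° = 69.79°.

69.8°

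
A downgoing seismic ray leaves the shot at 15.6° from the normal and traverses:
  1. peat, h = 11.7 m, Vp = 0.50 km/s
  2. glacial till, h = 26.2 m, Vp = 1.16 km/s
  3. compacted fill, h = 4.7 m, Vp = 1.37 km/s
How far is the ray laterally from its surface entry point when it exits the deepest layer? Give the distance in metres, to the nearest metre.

29 m

Ray parameter p = sin 15.6° / 0.50 km/s = 5.3784e-01 s/km.
Layer 1: θ = 15.60°; offset = 11.7·tan 15.60° = 3.267 m.
Layer 2: sin θ = p·1.16 = 0.6239 → θ = 38.60°; offset = 26.2·tan 38.60° = 20.916 m.
Layer 3: sin θ = p·1.37 = 0.7368 → θ = 47.46°; offset = 4.7·tan 47.46° = 5.122 m.
Total horizontal offset = 29.305 m.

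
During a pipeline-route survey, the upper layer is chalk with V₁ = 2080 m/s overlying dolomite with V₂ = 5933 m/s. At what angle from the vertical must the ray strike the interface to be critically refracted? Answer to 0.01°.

At critical incidence the refracted ray runs along the interface (θ₂ = 90°), so sin θ_c = V₁/V₂.
θ_c = arcsin(2080/5933) = arcsin 0.3506 = 20.52°.

20.52°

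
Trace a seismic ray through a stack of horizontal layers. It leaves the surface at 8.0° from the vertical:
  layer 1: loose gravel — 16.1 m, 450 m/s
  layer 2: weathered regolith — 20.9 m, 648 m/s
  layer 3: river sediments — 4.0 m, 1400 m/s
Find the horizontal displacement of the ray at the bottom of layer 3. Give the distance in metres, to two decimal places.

8.46 m

Ray parameter p = sin 8.0° / 450 m/s = 3.0927e-04 s/m.
Layer 1: θ = 8.00°; offset = 16.1·tan 8.00° = 2.2627 m.
Layer 2: sin θ = p·648 = 0.2004 → θ = 11.56°; offset = 20.9·tan 11.56° = 4.2753 m.
Layer 3: sin θ = p·1400 = 0.4330 → θ = 25.66°; offset = 4.0·tan 25.66° = 1.9214 m.
Σ offsets = 8.4594 m.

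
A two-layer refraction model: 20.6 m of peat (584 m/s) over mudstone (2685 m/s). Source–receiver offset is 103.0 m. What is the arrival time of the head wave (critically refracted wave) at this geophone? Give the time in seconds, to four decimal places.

θ_c = arcsin(V₁/V₂) = arcsin(584/2685) = 12.56°, cos θ_c = 0.9761.
Intercept time tᵢ = 2h cos θ_c / V₁ = 2·20.6·0.9761/584 = 0.06886 s.
t = x/V₂ + tᵢ = 103.0/2685 + 0.06886 = 0.10722 s.

0.1072 s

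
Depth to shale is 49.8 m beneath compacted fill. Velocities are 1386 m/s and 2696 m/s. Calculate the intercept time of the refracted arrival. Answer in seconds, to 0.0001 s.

tᵢ = 2h·√(V₂²−V₁²)/(V₁V₂).
√(V₂²−V₁²) = √(2696²−1386²) = 2312.4 m/s.
tᵢ = 2·49.8·2312.4/(1386·2696) = 0.06164 s.

0.0616 s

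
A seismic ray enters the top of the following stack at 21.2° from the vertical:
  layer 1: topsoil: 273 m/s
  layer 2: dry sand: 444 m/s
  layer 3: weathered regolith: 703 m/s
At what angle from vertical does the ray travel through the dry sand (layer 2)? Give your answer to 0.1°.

36.0°

Snell's law across each interface conserves sin θ / V, so sin θ_2 = V_2·sin θ₁/V₁.
sin θ_2 = 444 × sin 21.2° / 273 = 0.5881.
θ_2 = arcsin 0.5881 = 36.02°.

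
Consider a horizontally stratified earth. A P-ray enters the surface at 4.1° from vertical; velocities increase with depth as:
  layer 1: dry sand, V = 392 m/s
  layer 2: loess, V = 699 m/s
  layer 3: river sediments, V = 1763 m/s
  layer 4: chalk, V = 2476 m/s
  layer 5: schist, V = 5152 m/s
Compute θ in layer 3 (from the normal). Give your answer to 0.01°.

Ray parameter p = sin 4.1° / 392 = 1.8239e-04 s/m.
sin θ_3 = p·V_3 = 1.8239e-04 × 1763 = 0.3216.
θ_3 = arcsin 0.3216 = 18.76°.

18.76°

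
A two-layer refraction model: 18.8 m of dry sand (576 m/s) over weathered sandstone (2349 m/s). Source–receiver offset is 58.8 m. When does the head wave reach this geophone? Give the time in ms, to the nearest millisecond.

t = x/V₂ + 2h·√(V₂²−V₁²)/(V₁V₂).
√(V₂²−V₁²) = √(2349²−576²) = 2277.3 m/s; delay term = 2·18.8·2277.3/(576·2349) = 0.06328 s.
t = 58.8/2349 + 0.06328 = 0.08832 s.

88 ms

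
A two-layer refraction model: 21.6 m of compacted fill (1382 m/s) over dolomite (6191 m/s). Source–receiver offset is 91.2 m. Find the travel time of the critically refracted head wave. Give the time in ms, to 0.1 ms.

45.2 ms

θ_c = arcsin(V₁/V₂) = arcsin(1382/6191) = 12.90°, cos θ_c = 0.9748.
Intercept time tᵢ = 2h cos θ_c / V₁ = 2·21.6·0.9748/1382 = 0.03047 s.
t = x/V₂ + tᵢ = 91.2/6191 + 0.03047 = 0.04520 s.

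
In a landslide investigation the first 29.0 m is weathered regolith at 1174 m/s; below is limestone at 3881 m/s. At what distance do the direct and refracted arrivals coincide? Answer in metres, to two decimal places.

x_cross = 2h·√((V₂+V₁)/(V₂−V₁)).
(V₂+V₁)/(V₂−V₁) = (3881+1174)/(3881−1174) = 1.8674; √ = 1.3665.
x_cross = 2·29.0·1.3665 = 79.26 m.

79.26 m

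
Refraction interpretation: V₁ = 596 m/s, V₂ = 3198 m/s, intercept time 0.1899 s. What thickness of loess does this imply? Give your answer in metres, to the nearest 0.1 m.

57.6 m

h = tᵢ·V₁·V₂ / (2·√(V₂²−V₁²)).
√(V₂²−V₁²) = √(3198² − 596²) = 3142.0 m/s.
h = 0.1899 s × 596 × 3198 / (2 × 3142.0) = 57.60 m.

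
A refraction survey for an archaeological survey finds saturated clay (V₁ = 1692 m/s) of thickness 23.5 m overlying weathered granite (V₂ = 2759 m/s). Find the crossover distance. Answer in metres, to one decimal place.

x_cross = 2h·√((V₂+V₁)/(V₂−V₁)).
(V₂+V₁)/(V₂−V₁) = (2759+1692)/(2759−1692) = 4.1715; √ = 2.0424.
x_cross = 2·23.5·2.0424 = 95.99 m.

96.0 m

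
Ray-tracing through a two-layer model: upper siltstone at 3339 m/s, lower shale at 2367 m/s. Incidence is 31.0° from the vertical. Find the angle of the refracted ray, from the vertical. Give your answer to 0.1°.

21.4°

Snell's law: sin θ₂ = (V₂/V₁)·sin θ₁ = (2367/3339)·sin 31.0° = 0.3651.
θ₂ = sin⁻¹(0.3651) = 21.41° (from vertical).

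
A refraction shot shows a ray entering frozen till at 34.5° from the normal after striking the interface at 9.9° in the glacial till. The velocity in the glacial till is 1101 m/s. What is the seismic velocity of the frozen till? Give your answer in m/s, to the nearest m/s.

Snell's law: sin 9.9°/V₁ = sin 34.5°/V₂.
V₂ = V₁·sin 34.5°/sin 9.9° = 1101 × 3.2944 = 3627.15 m/s.

3627 m/s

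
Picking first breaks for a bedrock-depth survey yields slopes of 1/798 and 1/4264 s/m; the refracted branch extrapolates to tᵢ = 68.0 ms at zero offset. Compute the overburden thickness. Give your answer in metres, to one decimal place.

h = tᵢ·V₁·V₂ / (2·√(V₂²−V₁²)).
√(V₂²−V₁²) = √(4264² − 798²) = 4188.7 m/s.
h = 0.068 s × 798 × 4264 / (2 × 4188.7) = 27.62 m.

27.6 m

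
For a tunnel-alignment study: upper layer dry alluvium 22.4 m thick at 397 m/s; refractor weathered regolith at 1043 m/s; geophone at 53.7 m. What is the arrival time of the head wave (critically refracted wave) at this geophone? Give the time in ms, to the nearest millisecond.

156 ms

θ_c = arcsin(V₁/V₂) = arcsin(397/1043) = 22.37°, cos θ_c = 0.9247.
Intercept time tᵢ = 2h cos θ_c / V₁ = 2·22.4·0.9247/397 = 0.10435 s.
t = x/V₂ + tᵢ = 53.7/1043 + 0.10435 = 0.15584 s.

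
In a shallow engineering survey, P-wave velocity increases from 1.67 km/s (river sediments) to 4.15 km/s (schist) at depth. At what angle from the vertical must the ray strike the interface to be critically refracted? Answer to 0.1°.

23.7°

Critical incidence: sin θ_c = V₁/V₂ = 1.67/4.15 = 0.4024.
θ_c = arcsin 0.4024 = 23.73°.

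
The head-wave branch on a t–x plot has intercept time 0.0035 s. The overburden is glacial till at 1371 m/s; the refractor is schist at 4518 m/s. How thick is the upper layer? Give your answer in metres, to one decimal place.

2.5 m

θ_c = arcsin(1371/4518) = 17.67°; cos θ_c = 0.9528.
tᵢ = 2h cos θ_c/V₁ ⇒ h = tᵢ·V₁/(2 cos θ_c) = 0.0035·1371/(2·0.9528) = 2.52 m.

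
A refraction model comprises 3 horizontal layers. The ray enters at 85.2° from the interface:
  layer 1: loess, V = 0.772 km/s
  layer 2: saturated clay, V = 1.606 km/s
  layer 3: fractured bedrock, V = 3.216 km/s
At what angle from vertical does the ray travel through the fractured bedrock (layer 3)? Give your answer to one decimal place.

20.4°

From the normal: θ₁ = 90° − 85.2° = 4.8°.
Ray parameter p = sin 4.8° / 0.772 = 1.0839e-01 s/km.
sin θ_3 = p·V_3 = 1.0839e-01 × 3.216 = 0.3486.
θ_3 = arcsin 0.3486 = 20.40°.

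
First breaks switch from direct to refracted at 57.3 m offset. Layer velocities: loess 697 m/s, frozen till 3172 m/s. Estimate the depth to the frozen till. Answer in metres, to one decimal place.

22.9 m

h = (x_cross/2)·√((V₂−V₁)/(V₂+V₁)).
(V₂−V₁)/(V₂+V₁) = (3172−697)/(3172+697) = 0.6397; √ = 0.7998.
h = (57.3/2)·0.7998 = 22.91 m.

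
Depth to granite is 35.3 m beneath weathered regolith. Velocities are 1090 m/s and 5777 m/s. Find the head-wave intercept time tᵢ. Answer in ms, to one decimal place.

tᵢ = 2h·√(V₂²−V₁²)/(V₁V₂).
√(V₂²−V₁²) = √(5777²−1090²) = 5673.2 m/s.
tᵢ = 2·35.3·5673.2/(1090·5777) = 0.06361 s.

63.6 ms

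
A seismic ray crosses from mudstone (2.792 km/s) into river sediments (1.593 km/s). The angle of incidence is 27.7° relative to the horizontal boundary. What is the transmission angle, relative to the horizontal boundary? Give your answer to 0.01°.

59.66°

Angle from the normal: 90° − 27.7° = 62.3°.
Snell's law: sin θ₂ = (V₂/V₁)·sin θ₁ = (1.593/2.792)·sin 62.3° = 0.5052.
θ₂ = sin⁻¹(0.5052) = 30.34° (from vertical).
From the interface: 90° − 30.34° = 59.66°.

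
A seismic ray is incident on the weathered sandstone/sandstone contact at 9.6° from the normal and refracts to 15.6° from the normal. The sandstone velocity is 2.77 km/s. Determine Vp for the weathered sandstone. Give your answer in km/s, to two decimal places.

1.72 km/s

sin 9.6° = 0.1668; sin 15.6° = 0.2689.
V₁ = V₂·(sin θ₁/sin θ₂) = 2.77·(0.1668/0.2689) = 1.72 km/s.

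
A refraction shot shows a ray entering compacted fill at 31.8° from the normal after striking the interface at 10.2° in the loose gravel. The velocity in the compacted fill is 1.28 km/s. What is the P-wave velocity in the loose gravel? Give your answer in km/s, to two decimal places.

0.43 km/s

sin 10.2° = 0.1771; sin 31.8° = 0.5270.
V₁ = V₂·(sin θ₁/sin θ₂) = 1.28·(0.1771/0.5270) = 0.43 km/s.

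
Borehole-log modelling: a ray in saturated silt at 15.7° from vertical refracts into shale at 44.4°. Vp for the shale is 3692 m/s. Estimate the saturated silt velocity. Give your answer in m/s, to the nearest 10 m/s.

1430 m/s

sin 15.7° = 0.2706; sin 44.4° = 0.6997.
V₁ = V₂·(sin θ₁/sin θ₂) = 3692·(0.2706/0.6997) = 1427.91 m/s.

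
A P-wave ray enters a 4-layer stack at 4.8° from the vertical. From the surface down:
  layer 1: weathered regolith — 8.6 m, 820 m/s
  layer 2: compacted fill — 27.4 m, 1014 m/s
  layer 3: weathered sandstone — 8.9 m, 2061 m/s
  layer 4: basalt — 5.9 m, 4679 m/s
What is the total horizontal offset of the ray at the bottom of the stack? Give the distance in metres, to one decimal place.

8.7 m

p = sin θ₁/V₁ = sin 4.8°/820 = 1.0205e-04 s/m is conserved through the stack.
Layer 1: θ = 4.80°; offset = 8.6·tan 4.80° = 0.722 m.
Layer 2: sin θ = p·1014 = 0.1035 → θ = 5.94°; offset = 27.4·tan 5.94° = 2.851 m.
Layer 3: sin θ = p·2061 = 0.2103 → θ = 12.14°; offset = 8.9·tan 12.14° = 1.915 m.
Layer 4: sin θ = p·4679 = 0.4775 → θ = 28.52°; offset = 5.9·tan 28.52° = 3.206 m.
Σ offsets = 8.693 m.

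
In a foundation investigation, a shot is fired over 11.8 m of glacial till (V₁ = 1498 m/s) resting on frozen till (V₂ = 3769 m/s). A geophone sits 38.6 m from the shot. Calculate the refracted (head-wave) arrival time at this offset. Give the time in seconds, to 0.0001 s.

θ_c = arcsin(V₁/V₂) = arcsin(1498/3769) = 23.42°, cos θ_c = 0.9176.
Intercept time tᵢ = 2h cos θ_c / V₁ = 2·11.8·0.9176/1498 = 0.01446 s.
t = x/V₂ + tᵢ = 38.6/3769 + 0.01446 = 0.02470 s.

0.0247 s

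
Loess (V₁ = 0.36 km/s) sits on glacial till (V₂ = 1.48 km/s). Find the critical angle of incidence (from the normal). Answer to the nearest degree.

Critical incidence: sin θ_c = V₁/V₂ = 0.36/1.48 = 0.2432.
θ_c = arcsin 0.2432 = 14.08°.

14°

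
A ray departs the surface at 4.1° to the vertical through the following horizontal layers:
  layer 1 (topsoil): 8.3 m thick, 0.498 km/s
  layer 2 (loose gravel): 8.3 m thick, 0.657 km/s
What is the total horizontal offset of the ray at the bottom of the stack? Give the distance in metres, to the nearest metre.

Ray parameter p = sin 4.1° / 0.498 km/s = 1.4357e-01 s/km.
Layer 1: θ = 4.10°; offset = 8.3·tan 4.10° = 0.595 m.
Layer 2: sin θ = p·0.657 = 0.0943 → θ = 5.41°; offset = 8.3·tan 5.41° = 0.786 m.
Summing the layer offsets gives 1.381 m.

1 m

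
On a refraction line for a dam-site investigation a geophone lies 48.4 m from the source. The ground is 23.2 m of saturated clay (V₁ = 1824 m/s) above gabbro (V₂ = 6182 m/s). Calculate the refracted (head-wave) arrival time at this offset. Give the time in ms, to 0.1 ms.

t = x/V₂ + 2h·√(V₂²−V₁²)/(V₁V₂).
√(V₂²−V₁²) = √(6182²−1824²) = 5906.8 m/s; delay term = 2·23.2·5906.8/(1824·6182) = 0.02431 s.
t = 48.4/6182 + 0.02431 = 0.03214 s.

32.1 ms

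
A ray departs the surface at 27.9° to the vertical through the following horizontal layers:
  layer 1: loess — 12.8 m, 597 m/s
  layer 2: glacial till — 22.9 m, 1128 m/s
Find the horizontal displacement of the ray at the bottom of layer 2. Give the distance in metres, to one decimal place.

Apply Snell's law at each interface; in layer i the horizontal offset is hᵢ·tan θᵢ.
Layer 1: θ = 27.90°; offset = 12.8·tan 27.90° = 6.777 m.
Layer 2: sin θ = 1128·sin 27.9°/597 = 0.8841, θ = 62.14°; offset = 22.9·tan 62.14° = 43.332 m.
Summing the layer offsets gives 50.109 m.

50.1 m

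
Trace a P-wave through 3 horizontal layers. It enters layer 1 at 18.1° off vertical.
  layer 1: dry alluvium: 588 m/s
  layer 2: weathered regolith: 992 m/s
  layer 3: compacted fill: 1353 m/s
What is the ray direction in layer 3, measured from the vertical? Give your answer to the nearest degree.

Ray parameter p = sin 18.1° / 588 = 5.2836e-04 s/m.
sin θ_3 = p·V_3 = 5.2836e-04 × 1353 = 0.7149.
θ_3 = 45.63° from the vertical.

46°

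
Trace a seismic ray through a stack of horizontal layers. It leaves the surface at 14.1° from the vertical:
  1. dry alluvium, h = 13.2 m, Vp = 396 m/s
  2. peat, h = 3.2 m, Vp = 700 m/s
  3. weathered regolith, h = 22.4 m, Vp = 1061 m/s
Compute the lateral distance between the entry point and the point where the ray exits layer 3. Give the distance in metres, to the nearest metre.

24 m

Apply Snell's law at each interface; in layer i the horizontal offset is hᵢ·tan θᵢ.
Layer 1: θ = 14.10°; offset = 13.2·tan 14.10° = 3.316 m.
Layer 2: sin θ = 700·sin 14.1°/396 = 0.4306, θ = 25.51°; offset = 3.2·tan 25.51° = 1.527 m.
Layer 3: sin θ = 1061·sin 14.1°/396 = 0.6527, θ = 40.75°; offset = 22.4·tan 40.75° = 19.299 m.
Total horizontal offset = 24.141 m.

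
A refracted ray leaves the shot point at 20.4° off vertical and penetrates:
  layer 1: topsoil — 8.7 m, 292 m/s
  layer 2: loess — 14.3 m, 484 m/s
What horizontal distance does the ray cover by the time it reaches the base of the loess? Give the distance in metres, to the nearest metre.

13 m

Apply Snell's law at each interface; in layer i the horizontal offset is hᵢ·tan θᵢ.
Layer 1: θ = 20.40°; offset = 8.7·tan 20.40° = 3.236 m.
Layer 2: sin θ = 484·sin 20.4°/292 = 0.5778, θ = 35.29°; offset = 14.3·tan 35.29° = 10.123 m.
Σ offsets = 13.358 m.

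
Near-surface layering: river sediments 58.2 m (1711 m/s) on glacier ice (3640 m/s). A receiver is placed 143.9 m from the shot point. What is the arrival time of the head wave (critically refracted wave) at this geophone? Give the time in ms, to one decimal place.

99.6 ms

t = x/V₂ + 2h·√(V₂²−V₁²)/(V₁V₂).
√(V₂²−V₁²) = √(3640²−1711²) = 3212.8 m/s; delay term = 2·58.2·3212.8/(1711·3640) = 0.06005 s.
t = 143.9/3640 + 0.06005 = 0.09958 s.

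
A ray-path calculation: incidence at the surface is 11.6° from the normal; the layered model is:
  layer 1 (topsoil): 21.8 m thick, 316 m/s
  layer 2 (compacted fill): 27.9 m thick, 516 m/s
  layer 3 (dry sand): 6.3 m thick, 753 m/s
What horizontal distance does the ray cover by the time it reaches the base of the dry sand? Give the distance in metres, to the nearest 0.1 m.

Ray parameter p = sin 11.6° / 316 m/s = 6.3632e-04 s/m.
Layer 1: θ = 11.60°; offset = 21.8·tan 11.60° = 4.475 m.
Layer 2: sin θ = p·516 = 0.3283 → θ = 19.17°; offset = 27.9·tan 19.17° = 9.698 m.
Layer 3: sin θ = p·753 = 0.4792 → θ = 28.63°; offset = 6.3·tan 28.63° = 3.439 m.
Summing the layer offsets gives 17.612 m.

17.6 m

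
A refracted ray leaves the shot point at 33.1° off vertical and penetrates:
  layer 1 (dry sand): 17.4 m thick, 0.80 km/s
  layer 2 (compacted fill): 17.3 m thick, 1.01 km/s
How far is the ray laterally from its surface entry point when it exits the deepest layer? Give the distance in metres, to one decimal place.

Apply Snell's law at each interface; in layer i the horizontal offset is hᵢ·tan θᵢ.
Layer 1: θ = 33.10°; offset = 17.4·tan 33.10° = 11.343 m.
Layer 2: sin θ = 1.01·sin 33.1°/0.80 = 0.6895, θ = 43.59°; offset = 17.3·tan 43.59° = 16.467 m.
Σ offsets = 27.810 m.

27.8 m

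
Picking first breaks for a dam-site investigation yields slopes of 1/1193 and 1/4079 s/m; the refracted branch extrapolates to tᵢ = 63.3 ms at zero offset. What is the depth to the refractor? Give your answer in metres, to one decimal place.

39.5 m

h = tᵢ·V₁·V₂ / (2·√(V₂²−V₁²)).
√(V₂²−V₁²) = √(4079² − 1193²) = 3900.6 m/s.
h = 0.0633 s × 1193 × 4079 / (2 × 3900.6) = 39.48 m.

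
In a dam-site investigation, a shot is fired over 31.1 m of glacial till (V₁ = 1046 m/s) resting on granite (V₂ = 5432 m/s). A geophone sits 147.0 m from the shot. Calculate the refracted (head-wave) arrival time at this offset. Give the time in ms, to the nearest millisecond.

θ_c = arcsin(V₁/V₂) = arcsin(1046/5432) = 11.10°, cos θ_c = 0.9813.
Intercept time tᵢ = 2h cos θ_c / V₁ = 2·31.1·0.9813/1046 = 0.05835 s.
t = x/V₂ + tᵢ = 147.0/5432 + 0.05835 = 0.08541 s.

85 ms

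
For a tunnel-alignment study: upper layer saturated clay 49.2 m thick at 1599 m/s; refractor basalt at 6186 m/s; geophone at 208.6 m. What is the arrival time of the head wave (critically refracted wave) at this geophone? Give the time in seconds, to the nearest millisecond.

0.093 s

t = x/V₂ + 2h·√(V₂²−V₁²)/(V₁V₂).
√(V₂²−V₁²) = √(6186²−1599²) = 5975.8 m/s; delay term = 2·49.2·5975.8/(1599·6186) = 0.05945 s.
t = 208.6/6186 + 0.05945 = 0.09317 s.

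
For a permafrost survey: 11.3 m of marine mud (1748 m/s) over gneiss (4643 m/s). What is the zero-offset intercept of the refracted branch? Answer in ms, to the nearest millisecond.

12 ms

tᵢ = 2h·√(V₂²−V₁²)/(V₁V₂).
√(V₂²−V₁²) = √(4643²−1748²) = 4301.4 m/s.
tᵢ = 2·11.3·4301.4/(1748·4643) = 0.01198 s.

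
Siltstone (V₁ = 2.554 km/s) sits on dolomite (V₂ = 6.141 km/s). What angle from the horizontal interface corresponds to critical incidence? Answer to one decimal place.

Critical incidence: sin θ_c = V₁/V₂ = 2.554/6.141 = 0.4159.
θ_c = arcsin 0.4159 = 24.58°.
Measured from the interface: 90° − 24.58° = 65.42°.

65.4°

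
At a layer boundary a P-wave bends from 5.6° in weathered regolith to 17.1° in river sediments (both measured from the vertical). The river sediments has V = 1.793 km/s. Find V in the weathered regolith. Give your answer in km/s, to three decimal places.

Snell's law: sin 5.6°/V₁ = sin 17.1°/V₂.
V₁ = V₂·sin 5.6°/sin 17.1° = 1.793 × 0.3319 = 0.595 km/s.

0.595 km/s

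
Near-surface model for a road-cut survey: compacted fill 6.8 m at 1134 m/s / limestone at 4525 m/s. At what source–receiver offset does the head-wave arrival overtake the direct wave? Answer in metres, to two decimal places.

17.57 m

θ_c = arcsin(1134/4525) = 14.51°, so cos θ_c = 0.9681 and tᵢ = 2h cos θ_c/V₁ = 0.0116 s.
At crossover x/V₁ = x/V₂ + tᵢ ⇒ x = tᵢ/(1/V₁ − 1/V₂) = 0.01161/(8.8183e-04 − 2.2099e-04) = 17.57 m.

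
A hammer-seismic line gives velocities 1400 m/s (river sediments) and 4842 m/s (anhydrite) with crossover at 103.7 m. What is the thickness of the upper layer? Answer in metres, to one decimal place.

h = (x_cross/2)·√((V₂−V₁)/(V₂+V₁)).
(V₂−V₁)/(V₂+V₁) = (4842−1400)/(4842+1400) = 0.5514; √ = 0.7426.
h = (103.7/2)·0.7426 = 38.50 m.

38.5 m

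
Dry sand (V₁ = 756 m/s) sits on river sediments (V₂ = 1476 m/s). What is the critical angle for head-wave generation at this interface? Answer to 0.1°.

30.8°

Critical incidence: sin θ_c = V₁/V₂ = 756/1476 = 0.5122.
θ_c = arcsin 0.5122 = 30.81°.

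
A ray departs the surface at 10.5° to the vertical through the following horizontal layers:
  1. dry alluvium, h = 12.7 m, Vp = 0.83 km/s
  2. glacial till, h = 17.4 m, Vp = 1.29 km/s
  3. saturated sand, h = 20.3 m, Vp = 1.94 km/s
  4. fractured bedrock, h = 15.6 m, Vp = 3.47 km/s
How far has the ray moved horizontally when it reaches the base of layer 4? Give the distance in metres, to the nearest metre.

Ray parameter p = sin 10.5° / 0.83 km/s = 2.1956e-01 s/km.
Layer 1: θ = 10.50°; offset = 12.7·tan 10.50° = 2.354 m.
Layer 2: sin θ = p·1.29 = 0.2832 → θ = 16.45°; offset = 17.4·tan 16.45° = 5.139 m.
Layer 3: sin θ = p·1.94 = 0.4259 → θ = 25.21°; offset = 20.3·tan 25.21° = 9.557 m.
Layer 4: sin θ = p·3.47 = 0.7619 → θ = 49.63°; offset = 15.6·tan 49.63° = 18.349 m.
Total horizontal offset = 35.399 m.

35 m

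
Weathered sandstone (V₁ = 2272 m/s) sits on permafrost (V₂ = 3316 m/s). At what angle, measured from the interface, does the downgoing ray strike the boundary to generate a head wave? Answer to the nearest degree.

At critical incidence the refracted ray runs along the interface (θ₂ = 90°), so sin θ_c = V₁/V₂.
θ_c = arcsin(2272/3316) = arcsin 0.6852 = 43.25°.
Measured from the interface: 90° − 43.25° = 46.75°.

47°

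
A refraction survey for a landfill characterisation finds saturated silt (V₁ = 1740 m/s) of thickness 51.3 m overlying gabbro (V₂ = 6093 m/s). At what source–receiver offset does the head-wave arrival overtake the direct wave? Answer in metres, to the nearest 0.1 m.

137.6 m

θ_c = arcsin(1740/6093) = 16.59°, so cos θ_c = 0.9584 and tᵢ = 2h cos θ_c/V₁ = 0.0565 s.
At crossover x/V₁ = x/V₂ + tᵢ ⇒ x = tᵢ/(1/V₁ − 1/V₂) = 0.05651/(5.7471e-04 − 1.6412e-04) = 137.63 m.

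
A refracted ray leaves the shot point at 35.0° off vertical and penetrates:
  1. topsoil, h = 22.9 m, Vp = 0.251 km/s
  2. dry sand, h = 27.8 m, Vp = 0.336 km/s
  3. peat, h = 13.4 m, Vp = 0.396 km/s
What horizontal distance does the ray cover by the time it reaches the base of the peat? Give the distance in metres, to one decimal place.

77.8 m

p = sin θ₁/V₁ = sin 35.0°/0.251 = 2.2852e+00 s/km is conserved through the stack.
Layer 1: θ = 35.00°; offset = 22.9·tan 35.00° = 16.035 m.
Layer 2: sin θ = p·0.336 = 0.7678 → θ = 50.16°; offset = 27.8·tan 50.16° = 33.317 m.
Layer 3: sin θ = p·0.396 = 0.9049 → θ = 64.81°; offset = 13.4·tan 64.81° = 28.494 m.
Total horizontal offset = 77.845 m.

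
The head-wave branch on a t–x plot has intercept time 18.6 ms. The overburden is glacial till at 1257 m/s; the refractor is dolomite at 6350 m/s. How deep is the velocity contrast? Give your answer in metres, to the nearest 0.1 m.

θ_c = arcsin(1257/6350) = 11.42°; cos θ_c = 0.9802.
tᵢ = 2h cos θ_c/V₁ ⇒ h = tᵢ·V₁/(2 cos θ_c) = 0.0186·1257/(2·0.9802) = 11.93 m.

11.9 m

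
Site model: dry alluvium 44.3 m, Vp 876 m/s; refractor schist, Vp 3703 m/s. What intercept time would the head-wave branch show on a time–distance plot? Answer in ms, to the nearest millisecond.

tᵢ = 2h·√(V₂²−V₁²)/(V₁V₂).
√(V₂²−V₁²) = √(3703²−876²) = 3597.9 m/s.
tᵢ = 2·44.3·3597.9/(876·3703) = 0.09827 s.

98 ms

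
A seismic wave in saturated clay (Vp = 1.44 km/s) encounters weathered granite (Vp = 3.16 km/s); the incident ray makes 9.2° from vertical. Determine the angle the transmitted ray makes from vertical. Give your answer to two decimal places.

20.54°

Snell's law: sin θ₂ = (V₂/V₁)·sin θ₁ = (3.16/1.44)·sin 9.2° = 0.3509.
θ₂ = sin⁻¹(0.3509) = 20.54° (from vertical).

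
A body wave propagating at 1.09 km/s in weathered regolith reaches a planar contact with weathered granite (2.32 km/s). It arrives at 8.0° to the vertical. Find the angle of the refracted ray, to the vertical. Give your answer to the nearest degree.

sin θ₁/V₁ = sin θ₂/V₂ ⇒ sin θ₂ = 2.32·sin 8.0°/1.09 = 2.32·0.1392/1.09 = 0.2962.
θ₂ = sin⁻¹(0.2962) = 17.23° (from vertical).

17°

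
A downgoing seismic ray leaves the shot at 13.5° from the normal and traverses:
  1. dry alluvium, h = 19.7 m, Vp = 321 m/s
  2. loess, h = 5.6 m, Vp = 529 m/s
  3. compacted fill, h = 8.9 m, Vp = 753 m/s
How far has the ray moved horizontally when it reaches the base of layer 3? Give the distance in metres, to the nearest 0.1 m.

12.9 m

Ray parameter p = sin 13.5° / 321 m/s = 7.2724e-04 s/m.
Layer 1: θ = 13.50°; offset = 19.7·tan 13.50° = 4.730 m.
Layer 2: sin θ = p·529 = 0.3847 → θ = 22.63°; offset = 5.6·tan 22.63° = 2.334 m.
Layer 3: sin θ = p·753 = 0.5476 → θ = 33.20°; offset = 8.9·tan 33.20° = 5.825 m.
Summing the layer offsets gives 12.888 m.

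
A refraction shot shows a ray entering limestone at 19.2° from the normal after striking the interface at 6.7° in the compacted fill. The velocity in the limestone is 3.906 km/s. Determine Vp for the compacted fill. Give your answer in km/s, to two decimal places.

1.39 km/s

Snell's law: sin 6.7°/V₁ = sin 19.2°/V₂.
V₁ = V₂·sin 6.7°/sin 19.2° = 3.906 × 0.3548 = 1.39 km/s.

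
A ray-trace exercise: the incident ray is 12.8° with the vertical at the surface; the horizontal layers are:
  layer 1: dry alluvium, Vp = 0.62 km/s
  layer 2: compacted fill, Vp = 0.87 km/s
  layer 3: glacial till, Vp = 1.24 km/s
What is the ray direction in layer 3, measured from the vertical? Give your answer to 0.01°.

26.30°

Ray parameter p = sin 12.8° / 0.62 = 3.5734e-01 s/km.
sin θ_3 = p·V_3 = 3.5734e-01 × 1.24 = 0.4431.
θ_3 = arcsin 0.4431 = 26.30°.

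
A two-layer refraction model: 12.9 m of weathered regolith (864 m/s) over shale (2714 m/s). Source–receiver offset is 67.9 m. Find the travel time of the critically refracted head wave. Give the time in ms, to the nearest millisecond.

θ_c = arcsin(V₁/V₂) = arcsin(864/2714) = 18.56°, cos θ_c = 0.9480.
Intercept time tᵢ = 2h cos θ_c / V₁ = 2·12.9·0.9480/864 = 0.02831 s.
t = x/V₂ + tᵢ = 67.9/2714 + 0.02831 = 0.05333 s.

53 ms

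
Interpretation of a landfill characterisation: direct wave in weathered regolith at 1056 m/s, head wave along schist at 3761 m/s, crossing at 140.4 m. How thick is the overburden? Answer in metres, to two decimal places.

h = (x_cross/2)·√((V₂−V₁)/(V₂+V₁)).
(V₂−V₁)/(V₂+V₁) = (3761−1056)/(3761+1056) = 0.5616; √ = 0.7494.
h = (140.4/2)·0.7494 = 52.61 m.

52.61 m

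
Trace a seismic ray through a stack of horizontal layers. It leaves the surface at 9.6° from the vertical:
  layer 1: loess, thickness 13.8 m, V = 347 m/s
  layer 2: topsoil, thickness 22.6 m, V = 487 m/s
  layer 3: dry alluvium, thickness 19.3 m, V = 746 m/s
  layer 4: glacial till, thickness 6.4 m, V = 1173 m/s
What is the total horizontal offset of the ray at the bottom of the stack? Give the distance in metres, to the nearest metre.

p = sin θ₁/V₁ = sin 9.6°/347 = 4.8060e-04 s/m is conserved through the stack.
Layer 1: θ = 9.60°; offset = 13.8·tan 9.60° = 2.334 m.
Layer 2: sin θ = p·487 = 0.2341 → θ = 13.54°; offset = 22.6·tan 13.54° = 5.441 m.
Layer 3: sin θ = p·746 = 0.3585 → θ = 21.01°; offset = 19.3·tan 21.01° = 7.412 m.
Layer 4: sin θ = p·1173 = 0.5637 → θ = 34.32°; offset = 6.4·tan 34.32° = 4.368 m.
Total horizontal offset = 19.555 m.

20 m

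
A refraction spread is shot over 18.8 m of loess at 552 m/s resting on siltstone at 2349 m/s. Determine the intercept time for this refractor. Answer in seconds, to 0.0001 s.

0.0662 s

θ_c = arcsin(V₁/V₂) = arcsin(552/2349) = 13.59°; cos θ_c = 0.9720.
tᵢ = 2h·cos θ_c / V₁ = 2·18.8·0.9720 / 552 = 0.06621 s.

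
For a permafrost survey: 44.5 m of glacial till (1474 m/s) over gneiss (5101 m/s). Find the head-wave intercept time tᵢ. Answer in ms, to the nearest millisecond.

58 ms

θ_c = arcsin(V₁/V₂) = arcsin(1474/5101) = 16.80°; cos θ_c = 0.9573.
tᵢ = 2h·cos θ_c / V₁ = 2·44.5·0.9573 / 1474 = 0.05780 s.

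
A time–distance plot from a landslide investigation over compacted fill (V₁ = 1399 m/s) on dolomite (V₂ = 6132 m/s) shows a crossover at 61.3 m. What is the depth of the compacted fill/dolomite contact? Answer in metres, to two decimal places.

x_cross = 2h·√((V₂+V₁)/(V₂−V₁)) → h = x_cross / (2·√((V₂+V₁)/(V₂−V₁))).
√((V₂+V₁)/(V₂−V₁)) = √((6132+1399)/(6132−1399)) = 1.2614.
h = 61.3 / (2·1.2614) = 24.30 m.

24.30 m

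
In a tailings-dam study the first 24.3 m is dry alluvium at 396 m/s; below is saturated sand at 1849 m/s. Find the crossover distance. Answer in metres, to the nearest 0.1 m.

θ_c = arcsin(396/1849) = 12.37°, so cos θ_c = 0.9768 and tᵢ = 2h cos θ_c/V₁ = 0.1199 s.
At crossover x/V₁ = x/V₂ + tᵢ ⇒ x = tᵢ/(1/V₁ − 1/V₂) = 0.11988/(2.5253e-03 − 5.4083e-04) = 60.41 m.

60.4 m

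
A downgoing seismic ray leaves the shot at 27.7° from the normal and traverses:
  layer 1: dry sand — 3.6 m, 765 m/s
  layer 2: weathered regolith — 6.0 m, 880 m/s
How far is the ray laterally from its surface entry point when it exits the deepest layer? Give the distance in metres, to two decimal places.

Apply Snell's law at each interface; in layer i the horizontal offset is hᵢ·tan θᵢ.
Layer 1: θ = 27.70°; offset = 3.6·tan 27.70° = 1.8900 m.
Layer 2: sin θ = 880·sin 27.7°/765 = 0.5347, θ = 32.32°; offset = 6.0·tan 32.32° = 3.7967 m.
Summing the layer offsets gives 5.6867 m.

5.69 m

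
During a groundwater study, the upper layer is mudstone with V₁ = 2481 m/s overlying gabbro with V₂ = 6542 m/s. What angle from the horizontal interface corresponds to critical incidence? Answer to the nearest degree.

68°

Critical incidence: sin θ_c = V₁/V₂ = 2481/6542 = 0.3792.
θ_c = arcsin 0.3792 = 22.29°.
Measured from the interface: 90° − 22.29° = 67.71°.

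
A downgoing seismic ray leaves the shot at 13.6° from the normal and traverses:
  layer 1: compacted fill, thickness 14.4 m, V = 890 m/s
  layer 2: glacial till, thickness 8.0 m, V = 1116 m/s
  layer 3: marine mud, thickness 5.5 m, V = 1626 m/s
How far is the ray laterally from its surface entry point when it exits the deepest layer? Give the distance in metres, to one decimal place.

8.6 m

Apply Snell's law at each interface; in layer i the horizontal offset is hᵢ·tan θᵢ.
Layer 1: θ = 13.60°; offset = 14.4·tan 13.60° = 3.484 m.
Layer 2: sin θ = 1116·sin 13.6°/890 = 0.2949, θ = 17.15°; offset = 8.0·tan 17.15° = 2.469 m.
Layer 3: sin θ = 1626·sin 13.6°/890 = 0.4296, θ = 25.44°; offset = 5.5·tan 25.44° = 2.617 m.
Σ offsets = 8.569 m.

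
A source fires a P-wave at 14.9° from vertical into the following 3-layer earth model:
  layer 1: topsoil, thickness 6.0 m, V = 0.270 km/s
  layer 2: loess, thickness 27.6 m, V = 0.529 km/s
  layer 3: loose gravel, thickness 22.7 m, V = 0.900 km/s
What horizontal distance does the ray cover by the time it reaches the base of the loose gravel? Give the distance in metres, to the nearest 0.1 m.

55.5 m

p = sin θ₁/V₁ = sin 14.9°/0.270 = 9.5234e-01 s/km is conserved through the stack.
Layer 1: θ = 14.90°; offset = 6.0·tan 14.90° = 1.596 m.
Layer 2: sin θ = p·0.529 = 0.5038 → θ = 30.25°; offset = 27.6·tan 30.25° = 16.097 m.
Layer 3: sin θ = p·0.900 = 0.8571 → θ = 58.99°; offset = 22.7·tan 58.99° = 37.770 m.
Σ offsets = 55.463 m.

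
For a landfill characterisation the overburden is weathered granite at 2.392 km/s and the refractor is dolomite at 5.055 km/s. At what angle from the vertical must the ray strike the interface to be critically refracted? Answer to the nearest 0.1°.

28.2°

At critical incidence the refracted ray runs along the interface (θ₂ = 90°), so sin θ_c = V₁/V₂.
θ_c = arcsin(2.392/5.055) = arcsin 0.4732 = 28.24°.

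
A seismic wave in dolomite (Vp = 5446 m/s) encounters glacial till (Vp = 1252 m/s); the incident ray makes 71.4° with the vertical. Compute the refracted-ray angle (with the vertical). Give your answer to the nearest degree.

Snell's law: sin θ₂ = (V₂/V₁)·sin θ₁ = (1252/5446)·sin 71.4° = 0.2179.
θ₂ = arcsin 0.2179 = 12.58° from the normal.

13°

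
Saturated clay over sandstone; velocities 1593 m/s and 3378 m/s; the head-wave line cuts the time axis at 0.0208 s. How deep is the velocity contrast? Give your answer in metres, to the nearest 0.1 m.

θ_c = arcsin(1593/3378) = 28.14°; cos θ_c = 0.8818.
tᵢ = 2h cos θ_c/V₁ ⇒ h = tᵢ·V₁/(2 cos θ_c) = 0.0208·1593/(2·0.8818) = 18.79 m.

18.8 m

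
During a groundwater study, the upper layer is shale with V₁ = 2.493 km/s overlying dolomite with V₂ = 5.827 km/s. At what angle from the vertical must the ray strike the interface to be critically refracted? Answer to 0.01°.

25.33°

Critical incidence: sin θ_c = V₁/V₂ = 2.493/5.827 = 0.4278.
θ_c = arcsin 0.4278 = 25.33°.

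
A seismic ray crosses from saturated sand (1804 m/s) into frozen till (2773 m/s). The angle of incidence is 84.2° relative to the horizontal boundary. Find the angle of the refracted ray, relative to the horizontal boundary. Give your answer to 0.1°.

Convert to the normal: θ₁ = 90° − 84.2° = 5.8°.
sin θ₁/V₁ = sin θ₂/V₂ ⇒ sin θ₂ = 2773·sin 5.8°/1804 = 2773·0.1011/1804 = 0.1553.
θ₂ = sin⁻¹(0.1553) = 8.94° (from vertical).
From the interface: 90° − 8.94° = 81.06°.

81.1°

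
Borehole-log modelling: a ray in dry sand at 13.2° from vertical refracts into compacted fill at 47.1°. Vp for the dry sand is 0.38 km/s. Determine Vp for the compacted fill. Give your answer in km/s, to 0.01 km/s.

Snell's law: sin 13.2°/V₁ = sin 47.1°/V₂.
V₂ = V₁·sin 47.1°/sin 13.2° = 0.38 × 3.2080 = 1.22 km/s.

1.22 km/s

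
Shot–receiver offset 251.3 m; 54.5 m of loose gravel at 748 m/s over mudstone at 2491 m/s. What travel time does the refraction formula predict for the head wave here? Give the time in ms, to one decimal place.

θ_c = arcsin(V₁/V₂) = arcsin(748/2491) = 17.47°, cos θ_c = 0.9539.
Intercept time tᵢ = 2h cos θ_c / V₁ = 2·54.5·0.9539/748 = 0.13900 s.
t = x/V₂ + tᵢ = 251.3/2491 + 0.13900 = 0.23988 s.

239.9 ms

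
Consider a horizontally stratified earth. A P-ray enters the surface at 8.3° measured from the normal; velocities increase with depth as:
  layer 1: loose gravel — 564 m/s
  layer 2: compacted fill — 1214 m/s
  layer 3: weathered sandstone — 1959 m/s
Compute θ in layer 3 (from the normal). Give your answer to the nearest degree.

Ray parameter p = sin 8.3° / 564 = 2.5595e-04 s/m.
sin θ_3 = p·V_3 = 2.5595e-04 × 1959 = 0.5014.
θ_3 = arcsin 0.5014 = 30.09°.

30°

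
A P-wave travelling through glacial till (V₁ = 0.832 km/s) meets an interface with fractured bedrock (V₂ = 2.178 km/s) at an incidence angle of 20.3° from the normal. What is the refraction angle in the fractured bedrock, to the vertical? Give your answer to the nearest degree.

65°

sin θ₁/V₁ = sin θ₂/V₂ ⇒ sin θ₂ = 2.178·sin 20.3°/0.832 = 2.178·0.3469/0.832 = 0.9082.
θ₂ = arcsin 0.9082 = 65.26° from the normal.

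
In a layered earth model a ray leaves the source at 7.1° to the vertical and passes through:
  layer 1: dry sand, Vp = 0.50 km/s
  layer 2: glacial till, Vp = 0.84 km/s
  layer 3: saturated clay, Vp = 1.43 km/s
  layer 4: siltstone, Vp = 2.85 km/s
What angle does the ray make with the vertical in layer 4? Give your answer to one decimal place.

Snell's law across each interface conserves sin θ / V, so sin θ_4 = V_4·sin θ₁/V₁.
sin θ_4 = 2.85 × sin 7.1° / 0.50 = 0.7045.
θ_4 = arcsin 0.7045 = 44.79°.

44.8°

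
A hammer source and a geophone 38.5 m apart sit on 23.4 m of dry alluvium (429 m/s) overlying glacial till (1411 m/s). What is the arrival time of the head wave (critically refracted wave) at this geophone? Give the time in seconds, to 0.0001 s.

θ_c = arcsin(V₁/V₂) = arcsin(429/1411) = 17.70°, cos θ_c = 0.9527.
Intercept time tᵢ = 2h cos θ_c / V₁ = 2·23.4·0.9527/429 = 0.10393 s.
t = x/V₂ + tᵢ = 38.5/1411 + 0.10393 = 0.13121 s.

0.1312 s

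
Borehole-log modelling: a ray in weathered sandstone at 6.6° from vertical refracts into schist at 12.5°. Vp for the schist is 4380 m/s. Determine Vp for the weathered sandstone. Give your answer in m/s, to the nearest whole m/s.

2326 m/s

sin 6.6° = 0.1149; sin 12.5° = 0.2164.
V₁ = V₂·(sin θ₁/sin θ₂) = 4380·(0.1149/0.2164) = 2325.94 m/s.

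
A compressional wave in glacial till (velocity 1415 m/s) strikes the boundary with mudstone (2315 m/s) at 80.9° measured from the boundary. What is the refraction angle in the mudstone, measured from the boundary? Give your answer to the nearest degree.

75°

Convert to the normal: θ₁ = 90° − 80.9° = 9.1°.
Snell's law: sin θ₂ = (V₂/V₁)·sin θ₁ = (2315/1415)·sin 9.1° = 0.2588.
θ₂ = arcsin 0.2588 = 15.00° from the normal.
From the interface: 90° − 15.00° = 75.00°.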